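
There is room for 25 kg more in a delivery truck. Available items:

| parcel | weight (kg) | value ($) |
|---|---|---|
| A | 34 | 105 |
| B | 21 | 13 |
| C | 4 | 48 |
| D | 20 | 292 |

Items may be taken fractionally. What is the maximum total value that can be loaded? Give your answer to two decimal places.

Greedy by value/weight ratio, highest first.
Ratios (sorted): D 14.60, C 12.00, A 3.09, B 0.62
take D (20 @ 292); take C (4 @ 48); take 1/34 of A → 3.09. Capacity used 25/25.
Total value = 343.09

343.09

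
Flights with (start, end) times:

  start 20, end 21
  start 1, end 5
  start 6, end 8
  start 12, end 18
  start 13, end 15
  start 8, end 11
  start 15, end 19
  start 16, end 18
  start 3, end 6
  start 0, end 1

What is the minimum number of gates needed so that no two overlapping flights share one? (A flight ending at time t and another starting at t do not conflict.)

3

starts: [0, 1, 3, 6, 8, 12, 13, 15, 16, 20]
ends:   [1, 5, 6, 8, 11, 15, 18, 18, 19, 21]
s0→1 e1→0 s1→1 s3→2 e5→1 e6→0 s6→1 e8→0 s8→1 e11→0 s12→1 s13→2 e15→1 s15→2 s16→3  — peak 3.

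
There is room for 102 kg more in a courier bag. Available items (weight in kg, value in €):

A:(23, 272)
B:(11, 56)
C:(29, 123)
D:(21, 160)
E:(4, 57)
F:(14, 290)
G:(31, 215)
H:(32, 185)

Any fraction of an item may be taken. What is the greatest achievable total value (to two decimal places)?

1046.03

Sort by value per unit weight and fill in that order.
Ratios (sorted): F 20.71, E 14.25, A 11.83, D 7.62, G 6.94, H 5.78, B 5.09, C 4.24
take F (14 @ 290); take E (4 @ 57); take A (23 @ 272); take D (21 @ 160); take G (31 @ 215); take 9/32 of H → 52.03. Capacity used 102/102.
Total value = 1046.03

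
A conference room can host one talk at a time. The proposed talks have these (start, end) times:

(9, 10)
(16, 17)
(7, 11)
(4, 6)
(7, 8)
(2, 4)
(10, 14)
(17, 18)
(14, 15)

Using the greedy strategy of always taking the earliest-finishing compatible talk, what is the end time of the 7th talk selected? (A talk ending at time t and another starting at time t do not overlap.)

Greedy by earliest finish: after sorting by end time, pick each interval compatible with the last pick.
By end time: (2,4), (4,6), (7,8), (9,10), (7,11), (10,14), (14,15), (16,17), (17,18).
Pick (2,4); next start ≥ 4 → (4,6); next start ≥ 6 → (7,8); next start ≥ 8 → (9,10); next start ≥ 10 → (10,14); next start ≥ 14 → (14,15); next start ≥ 15 → (16,17); next start ≥ 17 → (17,18).
Selected: (2,4) (4,6) (7,8) (9,10) (10,14) (14,15) (16,17) (17,18)

17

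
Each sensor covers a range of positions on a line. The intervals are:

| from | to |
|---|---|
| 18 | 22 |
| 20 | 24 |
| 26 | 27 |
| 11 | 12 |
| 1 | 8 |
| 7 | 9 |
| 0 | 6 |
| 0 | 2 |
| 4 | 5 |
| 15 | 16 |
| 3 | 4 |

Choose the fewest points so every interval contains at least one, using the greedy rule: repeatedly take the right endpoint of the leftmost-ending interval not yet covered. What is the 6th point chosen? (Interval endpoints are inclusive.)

By right end: [0,2]  [3,4]  [4,5]  [0,6]  [1,8]  [7,9]  [11,12]  [15,16]  [18,22]  [20,24]  [26,27]
[0,2] uncovered → point at 2; [3,4] uncovered → point at 4; [7,9] uncovered → point at 9; [11,12] uncovered → point at 12; [15,16] uncovered → point at 16; [18,22] uncovered → point at 22; [26,27] uncovered → point at 27.
Points: 2, 4, 9, 12, 16, 22, 27 (7 total).

22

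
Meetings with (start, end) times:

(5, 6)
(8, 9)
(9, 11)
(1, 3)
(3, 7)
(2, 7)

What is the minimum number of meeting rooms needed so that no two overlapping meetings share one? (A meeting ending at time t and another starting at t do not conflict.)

Count concurrent intervals with a sweep; the peak is the room count.
starts: [1, 2, 3, 5, 8, 9]
ends:   [3, 6, 7, 7, 9, 11]
s1→1 s2→2 e3→1 s3→2 s5→3  — peak 3.

3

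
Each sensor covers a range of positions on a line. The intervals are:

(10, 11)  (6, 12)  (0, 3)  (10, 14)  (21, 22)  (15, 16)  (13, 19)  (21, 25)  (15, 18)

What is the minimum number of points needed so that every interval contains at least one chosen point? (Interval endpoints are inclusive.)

4

Process intervals by earliest right end; each time one isn't hit yet, stab at its right endpoint.
Sorted: [0,3] [10,11] [6,12] [10,14] [15,16] [15,18] [13,19] [21,22] [21,25]
{[0,3]} hit by 3; {[10,11],[6,12],[10,14]} hit by 11; {[15,16],[15,18],[13,19]} hit by 16; {[21,22],[21,25]} hit by 22.
Points: 3, 11, 16, 22 (4 total).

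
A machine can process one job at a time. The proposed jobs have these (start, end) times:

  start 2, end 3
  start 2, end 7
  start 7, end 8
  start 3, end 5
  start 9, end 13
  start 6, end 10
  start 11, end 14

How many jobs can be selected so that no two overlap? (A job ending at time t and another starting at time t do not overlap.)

4

Greedy by earliest finish: after sorting by end time, pick each interval compatible with the last pick.
By end time: (2,3), (3,5), (2,7), (7,8), (6,10), (9,13), (11,14).
Pick (2,3); next start ≥ 3 → (3,5); next start ≥ 5 → (7,8); next start ≥ 8 → (9,13).
Selected 4 jobs.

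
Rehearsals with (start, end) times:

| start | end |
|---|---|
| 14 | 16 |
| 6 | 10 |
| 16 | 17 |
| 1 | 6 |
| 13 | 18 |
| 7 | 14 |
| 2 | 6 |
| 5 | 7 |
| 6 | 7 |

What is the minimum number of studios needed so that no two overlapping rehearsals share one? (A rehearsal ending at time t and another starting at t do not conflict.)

The answer is the maximum number of intervals overlapping at any instant.
Events (time:±→running): 1:+→1 2:+→2 5:+→3 … peak 3.

3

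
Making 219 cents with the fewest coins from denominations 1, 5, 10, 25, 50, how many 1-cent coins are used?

219 − 4×50→19 − 1×10→9 − 1×5→4 − 4×1→0
Count of 1: 4

4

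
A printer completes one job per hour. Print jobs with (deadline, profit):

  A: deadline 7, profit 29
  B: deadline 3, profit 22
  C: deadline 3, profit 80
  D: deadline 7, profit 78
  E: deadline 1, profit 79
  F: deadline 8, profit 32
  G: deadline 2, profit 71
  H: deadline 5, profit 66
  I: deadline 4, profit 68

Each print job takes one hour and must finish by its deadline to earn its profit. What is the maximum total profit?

503

Profit order: C=80 E=79 D=78 G=71 I=68 H=66 F=32 A=29 B=22
Assign: C→slot 3, E→slot 1, D→slot 7, G→slot 2, I→slot 4, H→slot 5, F→slot 8, A→slot 6, B skipped.
Slots: [1:E] [2:G] [3:C] [4:I] [5:H] [6:A] [7:D] [8:F]
Profit = 79 + 71 + 80 + 68 + 66 + 29 + 78 + 32 = 503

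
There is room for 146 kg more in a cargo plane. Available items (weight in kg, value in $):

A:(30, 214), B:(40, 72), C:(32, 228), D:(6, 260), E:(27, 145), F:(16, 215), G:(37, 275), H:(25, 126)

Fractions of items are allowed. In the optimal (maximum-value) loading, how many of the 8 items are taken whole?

5

Sort by value per unit weight and fill in that order.
Order: D (260/6=43.33) > F (215/16=13.44) > G (275/37=7.43) > A (214/30=7.13) > C (228/32=7.12) > E (145/27=5.37) > H (126/25=5.04) > B (72/40=1.80)
Fill: take D (6 @ 260) → take F (16 @ 215) → take G (37 @ 275) → take A (30 @ 214) → take C (32 @ 228) → take 25/27 of E → 134.26; 146/146 used.
5 item(s) taken whole; one partial (take 25/27 of E).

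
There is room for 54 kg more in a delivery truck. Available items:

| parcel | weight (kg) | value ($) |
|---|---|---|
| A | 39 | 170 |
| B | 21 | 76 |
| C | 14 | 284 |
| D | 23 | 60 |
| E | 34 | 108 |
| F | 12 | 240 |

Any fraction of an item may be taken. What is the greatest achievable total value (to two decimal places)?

646.05

Greedy by value/weight ratio, highest first.
Ratios (sorted): C 20.29, F 20.00, A 4.36, B 3.62, E 3.18, D 2.61
take C (14 @ 284); take F (12 @ 240); take 28/39 of A → 122.05. Capacity used 54/54.
Total value = 646.05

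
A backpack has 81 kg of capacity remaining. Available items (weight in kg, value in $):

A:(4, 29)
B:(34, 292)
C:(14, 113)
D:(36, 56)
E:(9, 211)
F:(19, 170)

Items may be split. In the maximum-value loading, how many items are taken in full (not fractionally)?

5

Greedy by value/weight ratio, highest first.
Ratios (sorted): E 23.44, F 8.95, B 8.59, C 8.07, A 7.25, D 1.56
take E (9 @ 211); take F (19 @ 170); take B (34 @ 292); take C (14 @ 113); take A (4 @ 29); take 1/36 of D → 1.56. Capacity used 81/81.
5 item(s) taken whole; one partial (take 1/36 of D).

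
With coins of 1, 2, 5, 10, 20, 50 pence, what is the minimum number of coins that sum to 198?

Greedy: take as many of the largest coin as possible, then repeat with the remainder.
198 = 3×50 + 2×20 + 1×5 + 1×2 + 1×1
Total coins = 3 + 2 + 1 + 1 + 1 = 8

8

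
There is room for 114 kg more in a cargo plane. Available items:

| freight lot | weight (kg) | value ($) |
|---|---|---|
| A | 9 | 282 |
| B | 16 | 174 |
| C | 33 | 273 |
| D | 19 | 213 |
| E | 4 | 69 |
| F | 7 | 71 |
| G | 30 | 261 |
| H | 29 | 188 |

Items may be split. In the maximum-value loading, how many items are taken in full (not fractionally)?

6

Greedy by value/weight ratio, highest first.
Order: A (282/9=31.33) > E (69/4=17.25) > D (213/19=11.21) > B (174/16=10.88) > F (71/7=10.14) > G (261/30=8.70) > C (273/33=8.27) > H (188/29=6.48)
Fill: take A (9 @ 282) → take E (4 @ 69) → take D (19 @ 213) → take B (16 @ 174) → take F (7 @ 71) → take G (30 @ 261) → take 29/33 of C → 239.91; 114/114 used.
6 item(s) taken whole; one partial (take 29/33 of C).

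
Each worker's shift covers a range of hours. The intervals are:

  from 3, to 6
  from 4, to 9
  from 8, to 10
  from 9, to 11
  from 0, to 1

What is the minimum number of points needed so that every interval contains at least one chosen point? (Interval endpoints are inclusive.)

3

Sorted: [0,1] [3,6] [4,9] [8,10] [9,11]
{[0,1]} hit by 1; {[3,6],[4,9]} hit by 6; {[8,10],[9,11]} hit by 10.
Points: 1, 6, 10 (3 total).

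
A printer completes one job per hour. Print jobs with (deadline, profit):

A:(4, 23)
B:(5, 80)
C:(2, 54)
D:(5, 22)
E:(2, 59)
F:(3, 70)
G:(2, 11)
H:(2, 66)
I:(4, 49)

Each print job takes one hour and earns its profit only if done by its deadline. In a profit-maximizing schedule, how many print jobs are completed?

5

Take jobs in profit order; each goes to the latest open slot no later than its deadline.
Profit order: B=80 F=70 H=66 E=59 C=54 I=49 A=23 D=22 G=11
Assign: B→slot 5, F→slot 3, H→slot 2, E→slot 1, C skipped, I→slot 4, A skipped, D skipped, G skipped.
Slots: [1:E] [2:H] [3:F] [4:I] [5:B]
5 of 9 scheduled.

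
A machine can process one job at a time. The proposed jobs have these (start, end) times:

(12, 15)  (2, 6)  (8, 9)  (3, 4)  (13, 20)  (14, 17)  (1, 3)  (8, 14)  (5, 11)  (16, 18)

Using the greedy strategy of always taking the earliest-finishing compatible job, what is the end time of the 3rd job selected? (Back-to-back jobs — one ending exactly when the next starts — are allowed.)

9

By end time: (1,3), (3,4), (2,6), (8,9), (5,11), (8,14), (12,15), (14,17), (16,18), (13,20).
Pick (1,3); next start ≥ 3 → (3,4); next start ≥ 4 → (8,9); next start ≥ 9 → (12,15); next start ≥ 15 → (16,18).
Selected: (1,3) (3,4) (8,9) (12,15) (16,18)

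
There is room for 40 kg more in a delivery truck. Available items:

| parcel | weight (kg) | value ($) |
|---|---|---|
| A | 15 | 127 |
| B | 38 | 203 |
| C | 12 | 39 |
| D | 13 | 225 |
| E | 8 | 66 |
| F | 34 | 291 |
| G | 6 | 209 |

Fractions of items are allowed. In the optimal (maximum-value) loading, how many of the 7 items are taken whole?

Sort by value per unit weight and fill in that order.
Order: G (209/6=34.83) > D (225/13=17.31) > F (291/34=8.56) > A (127/15=8.47) > E (66/8=8.25) > B (203/38=5.34) > C (39/12=3.25)
Fill: take G (6 @ 209) → take D (13 @ 225) → take 21/34 of F → 179.74; 40/40 used.
2 item(s) taken whole; one partial (take 21/34 of F).

2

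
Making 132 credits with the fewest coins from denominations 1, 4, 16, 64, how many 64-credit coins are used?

132 − 2×64→4 − 1×4→0
Count of 64: 2

2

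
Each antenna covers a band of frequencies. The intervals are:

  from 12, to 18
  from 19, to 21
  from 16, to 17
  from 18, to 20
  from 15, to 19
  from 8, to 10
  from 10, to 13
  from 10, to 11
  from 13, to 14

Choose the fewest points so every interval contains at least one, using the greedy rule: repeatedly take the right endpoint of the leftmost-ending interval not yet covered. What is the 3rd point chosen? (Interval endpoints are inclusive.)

Sorted: [8,10] [10,11] [10,13] [13,14] [16,17] [12,18] [15,19] [18,20] [19,21]
{[8,10],[10,11],[10,13]} hit by 10; {[13,14]} hit by 14; {[16,17],[12,18],[15,19]} hit by 17; {[18,20],[19,21]} hit by 20.
Points: 10, 14, 17, 20 (4 total).

17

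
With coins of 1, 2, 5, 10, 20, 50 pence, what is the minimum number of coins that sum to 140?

4

Use the largest denomination that fits, subtract, and repeat.
140 = 2×50 + 2×20
Total coins = 2 + 2 = 4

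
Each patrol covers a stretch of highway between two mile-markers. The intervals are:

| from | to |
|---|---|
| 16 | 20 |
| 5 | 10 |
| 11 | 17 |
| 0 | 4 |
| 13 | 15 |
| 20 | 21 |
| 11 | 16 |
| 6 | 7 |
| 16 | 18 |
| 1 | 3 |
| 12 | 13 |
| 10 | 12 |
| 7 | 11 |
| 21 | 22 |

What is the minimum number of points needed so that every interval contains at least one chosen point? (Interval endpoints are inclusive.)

By right end: [1,3]  [0,4]  [6,7]  [5,10]  [7,11]  [10,12]  [12,13]  [13,15]  [11,16]  [11,17]  [16,18]  [16,20]  [20,21]  [21,22]
[1,3] uncovered → point at 3; [6,7] uncovered → point at 7; [10,12] uncovered → point at 12; [13,15] uncovered → point at 15; [16,18] uncovered → point at 18; [20,21] uncovered → point at 21.
Points: 3, 7, 12, 15, 18, 21 (6 total).

6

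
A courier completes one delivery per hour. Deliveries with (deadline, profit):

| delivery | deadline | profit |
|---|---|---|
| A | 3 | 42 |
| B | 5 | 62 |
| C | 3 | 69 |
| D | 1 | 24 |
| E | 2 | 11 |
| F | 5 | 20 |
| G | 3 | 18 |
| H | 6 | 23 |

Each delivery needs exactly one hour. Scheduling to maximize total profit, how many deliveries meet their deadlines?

By profit: C(d3,69), B(d5,62), A(d3,42), D(d1,24), H(d6,23), F(d5,20), G(d3,18), E(d2,11)
C→slot 3; B→slot 5; A→slot 2; D→slot 1; H→slot 6; F→slot 4; G skipped; E skipped.
6 of 8 scheduled.

6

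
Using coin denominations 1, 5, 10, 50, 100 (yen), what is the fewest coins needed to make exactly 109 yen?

6

Use the largest denomination that fits, subtract, and repeat.
109 − 1×100→9 − 1×5→4 − 4×1→0
Total coins = 1 + 1 + 4 = 6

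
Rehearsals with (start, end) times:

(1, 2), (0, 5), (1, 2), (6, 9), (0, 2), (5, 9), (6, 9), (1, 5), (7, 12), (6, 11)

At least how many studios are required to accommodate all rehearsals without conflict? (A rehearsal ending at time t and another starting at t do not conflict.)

The answer is the maximum number of intervals overlapping at any instant.
Events (time:±→running): 0:+→1 0:+→2 1:+→3 1:+→4 1:+→5 … peak 5.

5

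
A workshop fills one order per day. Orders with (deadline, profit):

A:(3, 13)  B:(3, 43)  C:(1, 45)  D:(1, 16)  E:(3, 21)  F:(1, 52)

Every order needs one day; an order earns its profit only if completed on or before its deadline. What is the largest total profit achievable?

Sort by profit descending; place each in the latest free slot ≤ its deadline.
By profit: F(d1,52), C(d1,45), B(d3,43), E(d3,21), D(d1,16), A(d3,13)
F→slot 1; C skipped; B→slot 3; E→slot 2; D skipped; A skipped.
Profit = 52 + 21 + 43 = 116

116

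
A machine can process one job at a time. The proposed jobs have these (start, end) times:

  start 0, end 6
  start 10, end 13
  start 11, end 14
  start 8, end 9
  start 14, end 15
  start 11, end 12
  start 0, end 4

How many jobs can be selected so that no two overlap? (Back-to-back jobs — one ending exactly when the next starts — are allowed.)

4

Order by finish time; keep every interval that doesn't clash with the previous kept one.
Sorted by end: (0,4)  (0,6)  (8,9)  (11,12)  (10,13)  (11,14)  (14,15)
take (0,4); take (8,9); take (11,12); skip (10,13); take (14,15).
Selected 4 jobs.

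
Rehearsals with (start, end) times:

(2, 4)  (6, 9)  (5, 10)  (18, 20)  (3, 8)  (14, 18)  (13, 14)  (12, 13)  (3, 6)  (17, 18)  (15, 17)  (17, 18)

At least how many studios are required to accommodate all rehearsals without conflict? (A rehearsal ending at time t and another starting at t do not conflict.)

Count concurrent intervals with a sweep; the peak is the room count.
Events (time:±→running): 2:+→1 3:+→2 3:+→3 … peak 3.

3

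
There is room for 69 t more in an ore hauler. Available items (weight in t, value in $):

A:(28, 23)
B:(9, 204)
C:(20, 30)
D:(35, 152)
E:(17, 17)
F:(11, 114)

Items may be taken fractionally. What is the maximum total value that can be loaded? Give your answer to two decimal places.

491.00

Ratios (sorted): B 22.67, F 10.36, D 4.34, C 1.50, E 1.00, A 0.82
take B (9 @ 204); take F (11 @ 114); take D (35 @ 152); take 14/20 of C → 21.00. Capacity used 69/69.
Total value = 491.00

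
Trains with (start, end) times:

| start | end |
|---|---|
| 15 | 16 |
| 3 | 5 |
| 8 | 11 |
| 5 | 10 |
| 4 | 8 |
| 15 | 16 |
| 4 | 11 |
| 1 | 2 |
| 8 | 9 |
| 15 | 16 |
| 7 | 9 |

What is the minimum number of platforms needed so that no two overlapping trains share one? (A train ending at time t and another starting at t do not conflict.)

Events (time:±→running): 1:+→1 2:-→0 3:+→1 4:+→2 4:+→3 5:-→2 5:+→3 7:+→4 8:-→3 8:+→4 8:+→5 … peak 5.

5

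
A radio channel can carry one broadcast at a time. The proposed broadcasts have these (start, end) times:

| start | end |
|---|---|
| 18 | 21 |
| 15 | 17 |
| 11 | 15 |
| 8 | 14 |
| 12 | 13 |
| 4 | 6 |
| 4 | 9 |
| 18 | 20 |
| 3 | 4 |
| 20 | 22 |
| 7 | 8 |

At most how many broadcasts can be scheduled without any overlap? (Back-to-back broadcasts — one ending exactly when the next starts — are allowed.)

Order by finish time; keep every interval that doesn't clash with the previous kept one.
By end time: (3,4), (4,6), (7,8), (4,9), (12,13), (8,14), (11,15), (15,17), (18,20), (18,21), (20,22).
Pick (3,4); next start ≥ 4 → (4,6); next start ≥ 6 → (7,8); next start ≥ 8 → (12,13); next start ≥ 13 → (15,17); next start ≥ 17 → (18,20); next start ≥ 20 → (20,22).
Selected 7 broadcasts.

7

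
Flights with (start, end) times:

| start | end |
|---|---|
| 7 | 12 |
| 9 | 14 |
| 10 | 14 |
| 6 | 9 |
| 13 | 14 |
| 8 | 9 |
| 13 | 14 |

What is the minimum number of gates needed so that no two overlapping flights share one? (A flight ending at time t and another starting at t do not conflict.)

Count concurrent intervals with a sweep; the peak is the room count.
starts: [6, 7, 8, 9, 10, 13, 13]
ends:   [9, 9, 12, 14, 14, 14, 14]
s6→1 s7→2 s8→3 e9→2 e9→1 s9→2 s10→3 e12→2 s13→3 s13→4  — peak 4.

4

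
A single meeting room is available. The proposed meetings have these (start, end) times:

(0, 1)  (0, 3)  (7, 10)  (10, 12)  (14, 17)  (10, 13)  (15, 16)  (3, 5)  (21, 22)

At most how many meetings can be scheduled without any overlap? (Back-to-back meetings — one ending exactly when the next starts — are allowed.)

6

Sort by end time and greedily take each interval whose start is ≥ the last chosen end.
Sorted by end: (0,1)  (0,3)  (3,5)  (7,10)  (10,12)  (10,13)  (15,16)  (14,17)  (21,22)
take (0,1); skip (0,3); take (3,5); take (7,10); take (10,12); take (15,16); take (21,22).
Selected 6 meetings.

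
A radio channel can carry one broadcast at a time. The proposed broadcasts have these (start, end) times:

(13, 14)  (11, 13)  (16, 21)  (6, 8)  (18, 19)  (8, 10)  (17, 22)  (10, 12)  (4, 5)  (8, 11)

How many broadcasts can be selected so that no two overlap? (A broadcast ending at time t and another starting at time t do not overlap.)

6

Sorted by end: (4,5)  (6,8)  (8,10)  (8,11)  (10,12)  (11,13)  (13,14)  (18,19)  (16,21)  (17,22)
take (4,5); take (6,8); take (8,10); take (10,12); skip (11,13); take (13,14); take (18,19); skip (16,21).
Selected 6 broadcasts.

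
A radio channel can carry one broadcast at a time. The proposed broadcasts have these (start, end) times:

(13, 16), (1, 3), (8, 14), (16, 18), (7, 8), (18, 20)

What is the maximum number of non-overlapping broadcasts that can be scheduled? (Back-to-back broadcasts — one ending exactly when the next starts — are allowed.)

Sort by end time and greedily take each interval whose start is ≥ the last chosen end.
By end time: (1,3), (7,8), (8,14), (13,16), (16,18), (18,20).
Pick (1,3); next start ≥ 3 → (7,8); next start ≥ 8 → (8,14); next start ≥ 14 → (16,18); next start ≥ 18 → (18,20).
Selected 5 broadcasts.

5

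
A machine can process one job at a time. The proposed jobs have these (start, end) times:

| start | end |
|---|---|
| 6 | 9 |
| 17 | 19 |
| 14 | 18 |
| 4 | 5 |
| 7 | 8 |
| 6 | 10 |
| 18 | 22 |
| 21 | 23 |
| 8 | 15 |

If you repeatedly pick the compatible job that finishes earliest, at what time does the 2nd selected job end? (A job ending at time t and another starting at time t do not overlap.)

By end time: (4,5), (7,8), (6,9), (6,10), (8,15), (14,18), (17,19), (18,22), (21,23).
Pick (4,5); next start ≥ 5 → (7,8); next start ≥ 8 → (8,15); next start ≥ 15 → (17,19); next start ≥ 19 → (21,23).
Selected: (4,5) (7,8) (8,15) (17,19) (21,23)

8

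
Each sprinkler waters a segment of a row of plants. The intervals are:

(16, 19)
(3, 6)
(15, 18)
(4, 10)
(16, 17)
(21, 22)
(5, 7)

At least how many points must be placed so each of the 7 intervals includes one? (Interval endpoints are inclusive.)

Sorted: [3,6] [5,7] [4,10] [16,17] [15,18] [16,19] [21,22]
{[3,6],[5,7],[4,10]} hit by 6; {[16,17],[15,18],[16,19]} hit by 17; {[21,22]} hit by 22.
Points: 6, 17, 22 (3 total).

3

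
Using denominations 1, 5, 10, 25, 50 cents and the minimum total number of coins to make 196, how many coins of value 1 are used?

1

Greedy: take as many of the largest coin as possible, then repeat with the remainder.
196 − 3×50→46 − 1×25→21 − 2×10→1 − 1×1→0
Count of 1: 1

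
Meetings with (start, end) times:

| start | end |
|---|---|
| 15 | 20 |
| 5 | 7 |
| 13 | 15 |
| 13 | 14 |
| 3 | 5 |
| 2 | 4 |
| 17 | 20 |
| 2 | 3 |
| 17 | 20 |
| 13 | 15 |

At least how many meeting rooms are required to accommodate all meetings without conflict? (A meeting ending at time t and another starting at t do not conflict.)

3

The answer is the maximum number of intervals overlapping at any instant.
Events (time:±→running): 2:+→1 2:+→2 3:-→1 3:+→2 4:-→1 5:-→0 5:+→1 7:-→0 13:+→1 13:+→2 13:+→3 … peak 3.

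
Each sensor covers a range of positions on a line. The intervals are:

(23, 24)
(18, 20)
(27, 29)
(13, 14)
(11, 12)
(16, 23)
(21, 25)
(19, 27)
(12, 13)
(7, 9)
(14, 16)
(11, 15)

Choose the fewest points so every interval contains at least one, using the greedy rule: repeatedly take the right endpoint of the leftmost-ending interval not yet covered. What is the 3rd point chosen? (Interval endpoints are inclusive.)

14

Sort by right endpoint; whenever an interval is uncovered, place a point at its right end.
Sorted: [7,9] [11,12] [12,13] [13,14] [11,15] [14,16] [18,20] [16,23] [23,24] [21,25] [19,27] [27,29]
{[7,9]} hit by 9; {[11,12],[12,13]} hit by 12; {[13,14],[11,15],[14,16]} hit by 14; {[18,20],[16,23]} hit by 20; {[23,24],[21,25],[19,27]} hit by 24; {[27,29]} hit by 29.
Points: 9, 12, 14, 20, 24, 29 (6 total).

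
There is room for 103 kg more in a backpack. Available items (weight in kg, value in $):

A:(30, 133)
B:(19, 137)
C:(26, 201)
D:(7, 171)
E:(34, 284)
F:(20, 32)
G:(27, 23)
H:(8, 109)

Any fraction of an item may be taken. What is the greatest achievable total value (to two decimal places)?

941.90

Order: D (171/7=24.43) > H (109/8=13.62) > E (284/34=8.35) > C (201/26=7.73) > B (137/19=7.21) > A (133/30=4.43) > F (32/20=1.60) > G (23/27=0.85)
Fill: take D (7 @ 171) → take H (8 @ 109) → take E (34 @ 284) → take C (26 @ 201) → take B (19 @ 137) → take 9/30 of A → 39.90; 103/103 used.
Total value = 941.90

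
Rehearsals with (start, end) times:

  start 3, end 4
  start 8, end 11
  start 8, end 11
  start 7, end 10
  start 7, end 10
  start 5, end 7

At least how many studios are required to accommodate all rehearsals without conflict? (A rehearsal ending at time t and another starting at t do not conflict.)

Events (time:±→running): 3:+→1 4:-→0 5:+→1 7:-→0 7:+→1 7:+→2 8:+→3 8:+→4 … peak 4.

4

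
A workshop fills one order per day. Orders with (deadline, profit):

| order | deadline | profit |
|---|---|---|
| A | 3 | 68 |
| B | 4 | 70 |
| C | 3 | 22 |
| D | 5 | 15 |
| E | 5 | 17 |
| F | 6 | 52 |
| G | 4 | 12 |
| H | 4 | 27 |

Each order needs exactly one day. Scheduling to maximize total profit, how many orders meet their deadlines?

Take jobs in profit order; each goes to the latest open slot no later than its deadline.
By profit: B(d4,70), A(d3,68), F(d6,52), H(d4,27), C(d3,22), E(d5,17), D(d5,15), G(d4,12)
B→slot 4; A→slot 3; F→slot 6; H→slot 2; C→slot 1; E→slot 5; D skipped; G skipped.
6 of 8 scheduled.

6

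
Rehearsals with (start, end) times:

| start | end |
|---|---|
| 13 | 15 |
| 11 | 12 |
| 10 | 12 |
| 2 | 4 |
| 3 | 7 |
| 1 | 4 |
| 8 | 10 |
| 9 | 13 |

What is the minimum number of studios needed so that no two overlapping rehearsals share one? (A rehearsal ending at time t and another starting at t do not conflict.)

3

Count concurrent intervals with a sweep; the peak is the room count.
starts: [1, 2, 3, 8, 9, 10, 11, 13]
ends:   [4, 4, 7, 10, 12, 12, 13, 15]
s1→1 s2→2 s3→3  — peak 3.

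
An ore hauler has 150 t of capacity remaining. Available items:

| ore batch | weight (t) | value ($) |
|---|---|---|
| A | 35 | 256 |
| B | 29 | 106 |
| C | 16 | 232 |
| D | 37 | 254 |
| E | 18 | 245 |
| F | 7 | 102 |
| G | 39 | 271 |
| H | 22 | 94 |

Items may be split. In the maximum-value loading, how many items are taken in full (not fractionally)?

5

Ratios (sorted): F 14.57, C 14.50, E 13.61, A 7.31, G 6.95, D 6.86, H 4.27, B 3.66
take F (7 @ 102); take C (16 @ 232); take E (18 @ 245); take A (35 @ 256); take G (39 @ 271); take 35/37 of D → 240.27. Capacity used 150/150.
5 item(s) taken whole; one partial (take 35/37 of D).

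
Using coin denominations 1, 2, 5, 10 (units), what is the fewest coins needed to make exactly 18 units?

Use the largest denomination that fits, subtract, and repeat.
18 − 1×10→8 − 1×5→3 − 1×2→1 − 1×1→0
Total coins = 1 + 1 + 1 + 1 = 4

4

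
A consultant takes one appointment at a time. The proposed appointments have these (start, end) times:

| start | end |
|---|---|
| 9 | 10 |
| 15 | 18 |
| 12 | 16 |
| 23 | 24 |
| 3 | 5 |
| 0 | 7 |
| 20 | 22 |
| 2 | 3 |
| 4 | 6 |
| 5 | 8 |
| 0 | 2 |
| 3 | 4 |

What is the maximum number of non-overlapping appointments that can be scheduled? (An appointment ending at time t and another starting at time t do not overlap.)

8

Sorted by end: (0,2)  (2,3)  (3,4)  (3,5)  (4,6)  (0,7)  (5,8)  (9,10)  (12,16)  (15,18)  (20,22)  (23,24)
take (0,2); take (2,3); take (3,4); skip (3,5); take (4,6); take (9,10); take (12,16); skip (15,18); take (20,22); take (23,24).
Selected 8 appointments.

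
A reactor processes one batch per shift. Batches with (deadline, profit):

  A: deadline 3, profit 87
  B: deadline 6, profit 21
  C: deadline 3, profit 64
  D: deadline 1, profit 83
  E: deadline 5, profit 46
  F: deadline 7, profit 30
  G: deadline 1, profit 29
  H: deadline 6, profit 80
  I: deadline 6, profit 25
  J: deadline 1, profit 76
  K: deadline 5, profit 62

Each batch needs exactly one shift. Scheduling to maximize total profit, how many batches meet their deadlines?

Sort by profit descending; place each in the latest free slot ≤ its deadline.
By profit: A(d3,87), D(d1,83), H(d6,80), J(d1,76), C(d3,64), K(d5,62), E(d5,46), F(d7,30), G(d1,29), I(d6,25), B(d6,21)
A→slot 3; D→slot 1; H→slot 6; J skipped; C→slot 2; K→slot 5; E→slot 4; F→slot 7; G skipped; I skipped; B skipped.
7 of 11 scheduled.

7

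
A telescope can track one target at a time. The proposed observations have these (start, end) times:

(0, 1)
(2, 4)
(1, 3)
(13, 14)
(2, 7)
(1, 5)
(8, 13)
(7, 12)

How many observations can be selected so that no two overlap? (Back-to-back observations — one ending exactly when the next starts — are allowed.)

Sorted by end: (0,1)  (1,3)  (2,4)  (1,5)  (2,7)  (7,12)  (8,13)  (13,14)
take (0,1); take (1,3); skip (1,5); take (7,12); skip (8,13); take (13,14).
Selected 4 observations.

4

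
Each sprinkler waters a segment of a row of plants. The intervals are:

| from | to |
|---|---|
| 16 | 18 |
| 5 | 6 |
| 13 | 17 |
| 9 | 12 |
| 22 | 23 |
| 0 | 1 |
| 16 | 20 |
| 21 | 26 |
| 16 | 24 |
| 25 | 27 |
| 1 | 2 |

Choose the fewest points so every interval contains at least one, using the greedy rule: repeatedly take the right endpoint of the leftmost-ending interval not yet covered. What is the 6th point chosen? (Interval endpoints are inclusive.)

Process intervals by earliest right end; each time one isn't hit yet, stab at its right endpoint.
Sorted: [0,1] [1,2] [5,6] [9,12] [13,17] [16,18] [16,20] [22,23] [16,24] [21,26] [25,27]
{[0,1],[1,2]} hit by 1; {[5,6]} hit by 6; {[9,12]} hit by 12; {[13,17],[16,18],[16,20]} hit by 17; {[22,23],[16,24],[21,26]} hit by 23; {[25,27]} hit by 27.
Points: 1, 6, 12, 17, 23, 27 (6 total).

27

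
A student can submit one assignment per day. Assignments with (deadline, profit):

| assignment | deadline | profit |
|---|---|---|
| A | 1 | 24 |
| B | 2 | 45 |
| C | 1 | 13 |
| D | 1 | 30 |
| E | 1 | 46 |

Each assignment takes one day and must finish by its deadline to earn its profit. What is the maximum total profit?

91

By profit: E(d1,46), B(d2,45), D(d1,30), A(d1,24), C(d1,13)
E→slot 1; B→slot 2; D skipped; A skipped; C skipped.
Profit = 46 + 45 = 91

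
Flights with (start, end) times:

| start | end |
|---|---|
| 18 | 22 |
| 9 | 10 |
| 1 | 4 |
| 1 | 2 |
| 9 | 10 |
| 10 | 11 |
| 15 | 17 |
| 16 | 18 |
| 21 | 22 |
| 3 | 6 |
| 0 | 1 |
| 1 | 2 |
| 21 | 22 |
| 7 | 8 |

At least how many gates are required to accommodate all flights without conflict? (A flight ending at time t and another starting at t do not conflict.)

The answer is the maximum number of intervals overlapping at any instant.
Events (time:±→running): 0:+→1 1:-→0 1:+→1 1:+→2 1:+→3 … peak 3.

3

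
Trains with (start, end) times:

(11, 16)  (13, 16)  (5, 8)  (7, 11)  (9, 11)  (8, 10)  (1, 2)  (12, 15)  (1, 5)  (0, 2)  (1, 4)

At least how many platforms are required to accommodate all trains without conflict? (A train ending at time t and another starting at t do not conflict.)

starts: [0, 1, 1, 1, 5, 7, 8, 9, 11, 12, 13]
ends:   [2, 2, 4, 5, 8, 10, 11, 11, 15, 16, 16]
s0→1 s1→2 s1→3 s1→4  — peak 4.

4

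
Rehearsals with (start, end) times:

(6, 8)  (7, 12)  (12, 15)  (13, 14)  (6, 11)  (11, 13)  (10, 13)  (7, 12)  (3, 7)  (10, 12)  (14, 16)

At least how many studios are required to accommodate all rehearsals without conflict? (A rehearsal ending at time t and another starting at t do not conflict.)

Count concurrent intervals with a sweep; the peak is the room count.
starts: [3, 6, 6, 7, 7, 10, 10, 11, 12, 13, 14]
ends:   [7, 8, 11, 12, 12, 12, 13, 13, 14, 15, 16]
s3→1 s6→2 s6→3 e7→2 s7→3 s7→4 e8→3 s10→4 s10→5  — peak 5.

5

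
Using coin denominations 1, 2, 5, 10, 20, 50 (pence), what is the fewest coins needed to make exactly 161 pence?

Greedy: take as many of the largest coin as possible, then repeat with the remainder.
161 − 3×50→11 − 1×10→1 − 1×1→0
Total coins = 3 + 1 + 1 = 5

5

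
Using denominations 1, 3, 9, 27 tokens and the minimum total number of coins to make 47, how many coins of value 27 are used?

Greedy: take as many of the largest coin as possible, then repeat with the remainder.
47 = 1×27 + 2×9 + 2×1
Count of 27: 1

1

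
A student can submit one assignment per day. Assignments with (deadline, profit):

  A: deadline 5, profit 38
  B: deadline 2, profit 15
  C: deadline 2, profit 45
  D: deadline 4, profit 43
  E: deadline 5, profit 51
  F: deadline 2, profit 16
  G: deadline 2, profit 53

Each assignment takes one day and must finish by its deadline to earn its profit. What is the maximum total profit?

230

Profit order: G=53 E=51 C=45 D=43 A=38 F=16 B=15
Assign: G→slot 2, E→slot 5, C→slot 1, D→slot 4, A→slot 3, F skipped, B skipped.
Slots: [1:C] [2:G] [3:A] [4:D] [5:E]
Profit = 45 + 53 + 38 + 43 + 51 = 230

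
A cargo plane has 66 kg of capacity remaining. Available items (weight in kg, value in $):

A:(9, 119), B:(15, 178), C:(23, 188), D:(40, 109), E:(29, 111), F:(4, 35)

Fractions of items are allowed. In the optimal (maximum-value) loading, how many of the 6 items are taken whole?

Ratios (sorted): A 13.22, B 11.87, F 8.75, C 8.17, E 3.83, D 2.73
take A (9 @ 119); take B (15 @ 178); take F (4 @ 35); take C (23 @ 188); take 15/29 of E → 57.41. Capacity used 66/66.
4 item(s) taken whole; one partial (take 15/29 of E).

4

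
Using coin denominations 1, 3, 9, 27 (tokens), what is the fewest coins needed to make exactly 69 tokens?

Use the largest denomination that fits, subtract, and repeat.
69 = 2×27 + 1×9 + 2×3
Total coins = 2 + 1 + 2 = 5

5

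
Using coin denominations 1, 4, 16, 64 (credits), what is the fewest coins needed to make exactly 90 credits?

Greedy: take as many of the largest coin as possible, then repeat with the remainder.
90 − 1×64→26 − 1×16→10 − 2×4→2 − 2×1→0
Total coins = 1 + 1 + 2 + 2 = 6

6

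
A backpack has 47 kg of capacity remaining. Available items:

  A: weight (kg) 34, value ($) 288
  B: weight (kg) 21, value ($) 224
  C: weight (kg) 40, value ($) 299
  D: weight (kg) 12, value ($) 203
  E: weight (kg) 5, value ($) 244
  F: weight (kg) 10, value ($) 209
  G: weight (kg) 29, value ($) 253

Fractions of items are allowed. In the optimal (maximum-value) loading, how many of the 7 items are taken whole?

3

Ratios (sorted): E 48.80, F 20.90, D 16.92, B 10.67, G 8.72, A 8.47, C 7.47
take E (5 @ 244); take F (10 @ 209); take D (12 @ 203); take 20/21 of B → 213.33. Capacity used 47/47.
3 item(s) taken whole; one partial (take 20/21 of B).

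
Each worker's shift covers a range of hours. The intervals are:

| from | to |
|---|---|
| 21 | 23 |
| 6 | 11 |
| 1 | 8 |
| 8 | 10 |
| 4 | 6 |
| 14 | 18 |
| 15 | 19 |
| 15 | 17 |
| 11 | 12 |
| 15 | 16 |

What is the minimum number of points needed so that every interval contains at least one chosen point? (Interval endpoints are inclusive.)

Sort by right endpoint; whenever an interval is uncovered, place a point at its right end.
By right end: [4,6]  [1,8]  [8,10]  [6,11]  [11,12]  [15,16]  [15,17]  [14,18]  [15,19]  [21,23]
[4,6] uncovered → point at 6; [8,10] uncovered → point at 10; [11,12] uncovered → point at 12; [15,16] uncovered → point at 16; [21,23] uncovered → point at 23.
Points: 6, 10, 12, 16, 23 (5 total).

5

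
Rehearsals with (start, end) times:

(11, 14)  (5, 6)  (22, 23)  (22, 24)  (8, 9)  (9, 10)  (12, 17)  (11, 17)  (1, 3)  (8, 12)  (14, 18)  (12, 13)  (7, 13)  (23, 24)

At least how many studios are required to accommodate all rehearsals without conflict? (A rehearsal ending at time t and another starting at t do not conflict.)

Count concurrent intervals with a sweep; the peak is the room count.
Events (time:±→running): 1:+→1 3:-→0 5:+→1 6:-→0 7:+→1 8:+→2 8:+→3 9:-→2 9:+→3 10:-→2 11:+→3 11:+→4 12:-→3 12:+→4 12:+→5 … peak 5.

5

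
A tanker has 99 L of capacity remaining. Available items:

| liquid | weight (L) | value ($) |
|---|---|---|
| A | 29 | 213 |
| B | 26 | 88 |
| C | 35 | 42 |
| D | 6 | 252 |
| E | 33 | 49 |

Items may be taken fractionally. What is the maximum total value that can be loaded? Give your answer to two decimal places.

608.00

Ratios (sorted): D 42.00, A 7.34, B 3.38, E 1.48, C 1.20
take D (6 @ 252); take A (29 @ 213); take B (26 @ 88); take E (33 @ 49); take 5/35 of C → 6.00. Capacity used 99/99.
Total value = 608.00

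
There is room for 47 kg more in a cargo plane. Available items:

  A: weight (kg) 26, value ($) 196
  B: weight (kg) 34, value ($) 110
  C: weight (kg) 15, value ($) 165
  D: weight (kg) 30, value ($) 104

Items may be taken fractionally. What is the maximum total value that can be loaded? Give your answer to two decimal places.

Greedy by value/weight ratio, highest first.
Order: C (165/15=11.00) > A (196/26=7.54) > D (104/30=3.47) > B (110/34=3.24)
Fill: take C (15 @ 165) → take A (26 @ 196) → take 6/30 of D → 20.80; 47/47 used.
Total value = 381.80

381.80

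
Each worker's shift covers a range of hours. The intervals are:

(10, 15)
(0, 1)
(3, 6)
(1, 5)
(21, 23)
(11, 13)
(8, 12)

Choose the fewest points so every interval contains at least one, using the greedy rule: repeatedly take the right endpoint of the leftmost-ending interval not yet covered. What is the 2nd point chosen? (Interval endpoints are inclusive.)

6

By right end: [0,1]  [1,5]  [3,6]  [8,12]  [11,13]  [10,15]  [21,23]
[0,1] uncovered → point at 1; [3,6] uncovered → point at 6; [8,12] uncovered → point at 12; [21,23] uncovered → point at 23.
Points: 1, 6, 12, 23 (4 total).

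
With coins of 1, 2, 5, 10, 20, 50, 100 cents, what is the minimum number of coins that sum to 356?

356 = 3×100 + 1×50 + 1×5 + 1×1
Total coins = 3 + 1 + 1 + 1 = 6

6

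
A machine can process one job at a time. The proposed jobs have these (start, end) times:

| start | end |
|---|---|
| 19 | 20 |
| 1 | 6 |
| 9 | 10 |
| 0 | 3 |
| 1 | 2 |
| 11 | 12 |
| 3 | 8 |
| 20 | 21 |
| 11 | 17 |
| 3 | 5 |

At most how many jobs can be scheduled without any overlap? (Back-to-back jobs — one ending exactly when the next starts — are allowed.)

Sorted by end: (1,2)  (0,3)  (3,5)  (1,6)  (3,8)  (9,10)  (11,12)  (11,17)  (19,20)  (20,21)
take (1,2); skip (0,3); take (3,5); skip (1,6); skip (3,8); take (9,10); take (11,12); take (19,20); take (20,21).
Selected 6 jobs.

6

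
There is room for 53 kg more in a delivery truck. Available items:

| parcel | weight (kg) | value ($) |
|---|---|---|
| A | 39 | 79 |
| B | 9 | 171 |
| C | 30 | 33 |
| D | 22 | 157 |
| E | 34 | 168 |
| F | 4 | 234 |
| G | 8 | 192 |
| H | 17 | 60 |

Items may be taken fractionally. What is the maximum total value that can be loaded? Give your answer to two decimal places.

Sort by value per unit weight and fill in that order.
Ratios (sorted): F 58.50, G 24.00, B 19.00, D 7.14, E 4.94, H 3.53, A 2.03, C 1.10
take F (4 @ 234); take G (8 @ 192); take B (9 @ 171); take D (22 @ 157); take 10/34 of E → 49.41. Capacity used 53/53.
Total value = 803.41

803.41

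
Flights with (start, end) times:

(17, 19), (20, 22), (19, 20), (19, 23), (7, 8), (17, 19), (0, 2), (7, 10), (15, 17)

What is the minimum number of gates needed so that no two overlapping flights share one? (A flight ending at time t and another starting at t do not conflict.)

Count concurrent intervals with a sweep; the peak is the room count.
starts: [0, 7, 7, 15, 17, 17, 19, 19, 20]
ends:   [2, 8, 10, 17, 19, 19, 20, 22, 23]
s0→1 e2→0 s7→1 s7→2  — peak 2.

2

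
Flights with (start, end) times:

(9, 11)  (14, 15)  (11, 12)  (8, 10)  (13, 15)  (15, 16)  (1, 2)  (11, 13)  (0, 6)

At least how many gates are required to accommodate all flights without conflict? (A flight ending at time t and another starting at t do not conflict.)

The answer is the maximum number of intervals overlapping at any instant.
starts: [0, 1, 8, 9, 11, 11, 13, 14, 15]
ends:   [2, 6, 10, 11, 12, 13, 15, 15, 16]
s0→1 s1→2  — peak 2.

2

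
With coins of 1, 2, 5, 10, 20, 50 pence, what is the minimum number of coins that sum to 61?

3

61 − 1×50→11 − 1×10→1 − 1×1→0
Total coins = 1 + 1 + 1 = 3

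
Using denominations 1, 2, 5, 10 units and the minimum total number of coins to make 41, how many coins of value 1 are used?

Greedy: take as many of the largest coin as possible, then repeat with the remainder.
41 = 4×10 + 1×1
Count of 1: 1

1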